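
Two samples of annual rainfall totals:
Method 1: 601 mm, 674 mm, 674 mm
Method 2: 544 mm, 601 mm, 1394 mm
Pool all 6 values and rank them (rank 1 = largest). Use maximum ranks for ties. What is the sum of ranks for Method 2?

Sorted (descending): 1394, 674, 674, 601, 601, 544
The 2 values of 674 occupy positions 2–3 → each gets rank 3.
The 2 values of 601 occupy positions 4–5 → each gets rank 5.
Method 2 values → pooled ranks: 544→6, 601→5, 1394→1
Rank sum = 6 + 5 + 1 = 12

12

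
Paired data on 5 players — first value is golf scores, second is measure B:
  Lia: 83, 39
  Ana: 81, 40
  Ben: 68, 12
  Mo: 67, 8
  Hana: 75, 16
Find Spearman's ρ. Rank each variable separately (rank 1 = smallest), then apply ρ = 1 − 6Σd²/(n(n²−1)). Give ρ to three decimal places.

Ranks of variable 1: 5, 4, 2, 1, 3
Ranks of variable 2: 4, 5, 2, 1, 3
d = r₁ − r₂: 1, -1, 0, 0, 0
d²: 1, 1, 0, 0, 0; Σd² = 2
ρ = 1 − 6·2/(5·24) = 1 − 12/120 = 0.900

0.900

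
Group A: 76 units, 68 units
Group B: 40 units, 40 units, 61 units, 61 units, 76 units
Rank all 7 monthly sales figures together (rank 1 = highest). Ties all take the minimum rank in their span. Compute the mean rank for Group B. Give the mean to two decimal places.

Sorted (descending): 76, 76, 68, 61, 61, 40, 40
The 2 values of 76 occupy positions 1–2 → each gets rank 1.
The 2 values of 61 occupy positions 4–5 → each gets rank 4.
The 2 values of 40 occupy positions 6–7 → each gets rank 6.
Group B values → pooled ranks: 40→6, 40→6, 61→4, 61→4, 76→1
Mean rank = (6 + 6 + 4 + 4 + 1) / 5 = 4.20

4.20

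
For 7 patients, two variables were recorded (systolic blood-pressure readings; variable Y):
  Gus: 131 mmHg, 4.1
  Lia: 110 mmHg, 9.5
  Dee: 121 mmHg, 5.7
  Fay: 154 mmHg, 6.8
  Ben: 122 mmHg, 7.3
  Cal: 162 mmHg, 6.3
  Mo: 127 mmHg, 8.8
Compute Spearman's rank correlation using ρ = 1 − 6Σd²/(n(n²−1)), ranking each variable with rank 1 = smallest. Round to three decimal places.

Ranks of variable 1: 5, 1, 2, 6, 3, 7, 4
Ranks of variable 2: 1, 7, 2, 4, 5, 3, 6
d = r₁ − r₂: 4, -6, 0, 2, -2, 4, -2
d²: 16, 36, 0, 4, 4, 16, 4; Σd² = 80
ρ = 1 − 6·80/(7·48) = 1 − 480/336 = -0.429

-0.429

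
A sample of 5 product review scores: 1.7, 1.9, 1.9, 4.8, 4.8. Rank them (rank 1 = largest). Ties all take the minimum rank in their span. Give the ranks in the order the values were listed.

Sorted (descending): 4.8, 4.8, 1.9, 1.9, 1.7
The 2 values of 4.8 occupy positions 1–2 → each gets rank 1.
The 2 values of 1.9 occupy positions 3–4 → each gets rank 3.

5, 3, 3, 1, 1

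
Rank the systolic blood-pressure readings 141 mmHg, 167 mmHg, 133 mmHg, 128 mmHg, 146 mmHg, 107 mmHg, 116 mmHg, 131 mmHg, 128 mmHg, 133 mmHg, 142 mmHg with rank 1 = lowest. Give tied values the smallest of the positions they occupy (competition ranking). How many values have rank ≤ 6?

7

Sorted (ascending): 107, 116, 128, 128, 131, 133, 133, 141, 142, 146, 167
The 2 values of 128 occupy positions 3–4 → each gets rank 3.
The 2 values of 133 occupy positions 6–7 → each gets rank 6.
Ranks ≤ 6: {1, 2, 3, 3, 5, 6, 6} → 7 values.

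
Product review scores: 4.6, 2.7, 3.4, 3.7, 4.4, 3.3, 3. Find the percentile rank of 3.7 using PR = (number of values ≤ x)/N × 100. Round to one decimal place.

N = 7.
Strictly below 3.7: 4. Equal to 3.7: 1.
PR = 5/7 × 100 = 71.4

71.4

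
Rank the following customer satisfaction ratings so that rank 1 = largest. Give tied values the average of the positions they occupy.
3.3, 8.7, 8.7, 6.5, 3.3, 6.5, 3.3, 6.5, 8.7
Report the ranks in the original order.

Sorted (descending): 8.7, 8.7, 8.7, 6.5, 6.5, 6.5, 3.3, 3.3, 3.3
The 3 values of 8.7 occupy positions 1–3 → average rank 2.
The 3 values of 6.5 occupy positions 4–6 → average rank 5.
The 3 values of 3.3 occupy positions 7–9 → average rank 8.

8, 2, 2, 5, 8, 5, 8, 5, 2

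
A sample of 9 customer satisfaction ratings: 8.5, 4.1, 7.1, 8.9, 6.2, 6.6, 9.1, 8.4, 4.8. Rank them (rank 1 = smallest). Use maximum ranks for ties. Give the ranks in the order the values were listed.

7, 1, 5, 8, 3, 4, 9, 6, 2

Sorted (ascending): 4.1, 4.8, 6.2, 6.6, 7.1, 8.4, 8.5, 8.9, 9.1
No ties — each value takes its position as its rank.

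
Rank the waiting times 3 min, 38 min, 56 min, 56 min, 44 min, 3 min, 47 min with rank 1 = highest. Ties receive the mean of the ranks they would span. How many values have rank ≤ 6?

Sorted (descending): 56, 56, 47, 44, 38, 3, 3
The 2 values of 56 occupy positions 1–2 → average rank (1+2)/2 = 1.5.
The 2 values of 3 occupy positions 6–7 → average rank (6+7)/2 = 6.5.
Ranks ≤ 6: {1.5, 1.5, 3, 4, 5} → 5 values.

5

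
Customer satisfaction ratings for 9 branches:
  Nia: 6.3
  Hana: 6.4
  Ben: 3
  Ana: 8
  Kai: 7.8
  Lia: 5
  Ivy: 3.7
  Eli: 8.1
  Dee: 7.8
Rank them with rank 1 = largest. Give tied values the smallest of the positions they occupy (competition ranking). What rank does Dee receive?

Sorted (descending): 8.1, 8, 7.8, 7.8, 6.4, 6.3, 5, 3.7, 3
The 2 values of 7.8 occupy positions 3–4 → each gets rank 3.
Dee has value 7.8 → rank 3.

3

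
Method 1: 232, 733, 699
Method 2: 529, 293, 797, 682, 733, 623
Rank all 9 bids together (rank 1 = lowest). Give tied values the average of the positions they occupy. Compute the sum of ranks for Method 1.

14.5

Sorted (ascending): 232, 293, 529, 623, 682, 699, 733, 733, 797
The 2 values of 733 occupy positions 7–8 → average rank (7+8)/2 = 7.5.
Method 1 values → pooled ranks: 232→1, 733→7.5, 699→6
Rank sum = 1 + 7.5 + 6 = 14.5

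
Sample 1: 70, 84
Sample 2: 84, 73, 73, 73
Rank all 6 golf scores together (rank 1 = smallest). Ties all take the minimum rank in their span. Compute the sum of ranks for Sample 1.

Sorted (ascending): 70, 73, 73, 73, 84, 84
The 3 values of 73 occupy positions 2–4 → each gets rank 2.
The 2 values of 84 occupy positions 5–6 → each gets rank 5.
Sample 1 values → pooled ranks: 70→1, 84→5
Rank sum = 1 + 5 = 6

6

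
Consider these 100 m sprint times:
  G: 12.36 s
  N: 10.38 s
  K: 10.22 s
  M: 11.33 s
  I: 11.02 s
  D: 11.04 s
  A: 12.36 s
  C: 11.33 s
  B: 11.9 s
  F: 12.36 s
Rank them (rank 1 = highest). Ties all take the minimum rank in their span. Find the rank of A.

1

Sorted (descending): 12.36, 12.36, 12.36, 11.9, 11.33, 11.33, 11.04, 11.02, 10.38, 10.22
The 3 values of 12.36 occupy positions 1–3 → each gets rank 1.
The 2 values of 11.33 occupy positions 5–6 → each gets rank 5.
A has value 12.36 s → rank 1.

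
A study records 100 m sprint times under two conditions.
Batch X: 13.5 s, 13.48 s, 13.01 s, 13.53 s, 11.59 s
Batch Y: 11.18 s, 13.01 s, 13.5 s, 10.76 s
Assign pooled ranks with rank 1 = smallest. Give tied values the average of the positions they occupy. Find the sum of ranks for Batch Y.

Sorted (ascending): 10.76, 11.18, 11.59, 13.01, 13.01, 13.48, 13.5, 13.5, 13.53
The 2 values of 13.01 occupy positions 4–5 → average rank (4+5)/2 = 4.5.
The 2 values of 13.5 occupy positions 7–8 → average rank (7+8)/2 = 7.5.
Batch Y values → pooled ranks: 11.18→2, 13.01→4.5, 13.5→7.5, 10.76→1
Rank sum = 2 + 4.5 + 7.5 + 1 = 15

15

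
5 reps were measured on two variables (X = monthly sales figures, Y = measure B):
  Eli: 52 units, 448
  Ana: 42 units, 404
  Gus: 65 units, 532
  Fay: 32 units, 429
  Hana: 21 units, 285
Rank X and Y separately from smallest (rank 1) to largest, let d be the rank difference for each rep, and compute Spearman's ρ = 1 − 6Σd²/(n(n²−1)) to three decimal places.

0.900

Ranks of variable 1: 4, 3, 5, 2, 1
Ranks of variable 2: 4, 2, 5, 3, 1
d = r₁ − r₂: 0, 1, 0, -1, 0
d²: 0, 1, 0, 1, 0; Σd² = 2
ρ = 1 − 6·2/(5·24) = 1 − 12/120 = 0.900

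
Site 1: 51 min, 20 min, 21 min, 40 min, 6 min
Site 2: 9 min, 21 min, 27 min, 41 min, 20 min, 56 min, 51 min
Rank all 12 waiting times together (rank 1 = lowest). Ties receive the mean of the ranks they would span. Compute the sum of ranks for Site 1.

Sorted (ascending): 6, 9, 20, 20, 21, 21, 27, 40, 41, 51, 51, 56
The 2 values of 20 occupy positions 3–4 → average rank (3+4)/2 = 3.5.
The 2 values of 21 occupy positions 5–6 → average rank (5+6)/2 = 5.5.
The 2 values of 51 occupy positions 10–11 → average rank (10+11)/2 = 10.5.
Site 1 values → pooled ranks: 51→10.5, 20→3.5, 21→5.5, 40→8, 6→1
Rank sum = 10.5 + 3.5 + 5.5 + 8 + 1 = 28.5

28.5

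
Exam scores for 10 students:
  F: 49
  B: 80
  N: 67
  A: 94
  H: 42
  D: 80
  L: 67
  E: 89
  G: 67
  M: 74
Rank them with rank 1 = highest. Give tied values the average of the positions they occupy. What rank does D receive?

3.5

Sorted (descending): 94, 89, 80, 80, 74, 67, 67, 67, 49, 42
The 2 values of 80 occupy positions 3–4 → average rank (3+4)/2 = 3.5.
The 3 values of 67 occupy positions 6–8 → average rank 7.
D has value 80 → rank 3.5.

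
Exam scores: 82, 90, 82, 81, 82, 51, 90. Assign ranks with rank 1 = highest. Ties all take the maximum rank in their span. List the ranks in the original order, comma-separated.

5, 2, 5, 6, 5, 7, 2

Sorted (descending): 90, 90, 82, 82, 82, 81, 51
The 2 values of 90 occupy positions 1–2 → each gets rank 2.
The 3 values of 82 occupy positions 3–5 → each gets rank 5.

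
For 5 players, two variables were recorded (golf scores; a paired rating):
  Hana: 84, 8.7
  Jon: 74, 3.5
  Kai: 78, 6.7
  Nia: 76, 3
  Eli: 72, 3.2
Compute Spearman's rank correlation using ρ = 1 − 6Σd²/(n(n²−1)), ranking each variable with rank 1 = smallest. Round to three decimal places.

0.700

Ranks of variable 1: 5, 2, 4, 3, 1
Ranks of variable 2: 5, 3, 4, 1, 2
d = r₁ − r₂: 0, -1, 0, 2, -1
d²: 0, 1, 0, 4, 1; Σd² = 6
ρ = 1 − 6·6/(5·24) = 1 − 36/120 = 0.700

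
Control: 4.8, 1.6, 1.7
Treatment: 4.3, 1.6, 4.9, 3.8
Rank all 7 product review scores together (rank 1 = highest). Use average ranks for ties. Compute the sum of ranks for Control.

Sorted (descending): 4.9, 4.8, 4.3, 3.8, 1.7, 1.6, 1.6
The 2 values of 1.6 occupy positions 6–7 → average rank (6+7)/2 = 6.5.
Control values → pooled ranks: 4.8→2, 1.6→6.5, 1.7→5
Rank sum = 2 + 6.5 + 5 = 13.5

13.5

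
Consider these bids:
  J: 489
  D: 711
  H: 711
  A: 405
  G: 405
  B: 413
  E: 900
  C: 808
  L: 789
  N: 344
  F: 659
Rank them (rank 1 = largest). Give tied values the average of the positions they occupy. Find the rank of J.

7

Sorted (descending): 900, 808, 789, 711, 711, 659, 489, 413, 405, 405, 344
The 2 values of 711 occupy positions 4–5 → average rank (4+5)/2 = 4.5.
The 2 values of 405 occupy positions 9–10 → average rank (9+10)/2 = 9.5.
J has value 489 → rank 7.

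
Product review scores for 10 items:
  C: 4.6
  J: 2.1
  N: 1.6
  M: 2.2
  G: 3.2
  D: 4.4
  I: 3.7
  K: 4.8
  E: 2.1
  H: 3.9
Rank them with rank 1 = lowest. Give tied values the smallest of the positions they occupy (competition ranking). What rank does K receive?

10

Sorted (ascending): 1.6, 2.1, 2.1, 2.2, 3.2, 3.7, 3.9, 4.4, 4.6, 4.8
The 2 values of 2.1 occupy positions 2–3 → each gets rank 2.
K has value 4.8 → rank 10.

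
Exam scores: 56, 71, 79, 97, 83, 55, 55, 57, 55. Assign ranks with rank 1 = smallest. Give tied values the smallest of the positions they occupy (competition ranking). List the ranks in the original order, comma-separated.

Sorted (ascending): 55, 55, 55, 56, 57, 71, 79, 83, 97
The 3 values of 55 occupy positions 1–3 → each gets rank 1.

4, 6, 7, 9, 8, 1, 1, 5, 1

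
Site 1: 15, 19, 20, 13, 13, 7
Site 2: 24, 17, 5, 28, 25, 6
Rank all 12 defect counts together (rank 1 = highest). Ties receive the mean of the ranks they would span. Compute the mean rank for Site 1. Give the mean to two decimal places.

7.17

Sorted (descending): 28, 25, 24, 20, 19, 17, 15, 13, 13, 7, 6, 5
The 2 values of 13 occupy positions 8–9 → average rank (8+9)/2 = 8.5.
Site 1 values → pooled ranks: 15→7, 19→5, 20→4, 13→8.5, 13→8.5, 7→10
Mean rank = (7 + 5 + 4 + 8.5 + 8.5 + 10) / 6 = 7.17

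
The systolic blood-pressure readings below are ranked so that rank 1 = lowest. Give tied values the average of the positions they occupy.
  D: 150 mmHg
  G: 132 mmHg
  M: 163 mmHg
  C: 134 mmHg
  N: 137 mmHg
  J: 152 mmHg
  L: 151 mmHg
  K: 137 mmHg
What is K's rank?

3.5

Sorted (ascending): 132, 134, 137, 137, 150, 151, 152, 163
The 2 values of 137 occupy positions 3–4 → average rank (3+4)/2 = 3.5.
K has value 137 mmHg → rank 3.5.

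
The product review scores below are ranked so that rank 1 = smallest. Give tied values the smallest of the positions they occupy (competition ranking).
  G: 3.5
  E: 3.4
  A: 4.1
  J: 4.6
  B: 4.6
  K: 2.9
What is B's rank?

5

Sorted (ascending): 2.9, 3.4, 3.5, 4.1, 4.6, 4.6
The 2 values of 4.6 occupy positions 5–6 → each gets rank 5.
B has value 4.6 → rank 5.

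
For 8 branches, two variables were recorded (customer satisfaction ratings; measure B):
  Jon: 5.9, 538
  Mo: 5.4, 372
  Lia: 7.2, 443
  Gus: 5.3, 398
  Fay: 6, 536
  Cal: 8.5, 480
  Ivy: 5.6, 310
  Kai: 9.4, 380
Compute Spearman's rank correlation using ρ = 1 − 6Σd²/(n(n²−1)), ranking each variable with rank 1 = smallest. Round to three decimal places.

0.286

Ranks of variable 1: 4, 2, 6, 1, 5, 7, 3, 8
Ranks of variable 2: 8, 2, 5, 4, 7, 6, 1, 3
d = r₁ − r₂: -4, 0, 1, -3, -2, 1, 2, 5
d²: 16, 0, 1, 9, 4, 1, 4, 25; Σd² = 60
ρ = 1 − 6·60/(8·63) = 1 − 360/504 = 0.286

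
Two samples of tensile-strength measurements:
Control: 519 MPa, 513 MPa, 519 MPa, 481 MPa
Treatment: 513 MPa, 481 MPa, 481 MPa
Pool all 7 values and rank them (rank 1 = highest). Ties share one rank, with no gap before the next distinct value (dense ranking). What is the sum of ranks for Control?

Sorted (descending): 519, 519, 513, 513, 481, 481, 481
The 2 values of 519 share dense rank 1.
The 2 values of 513 share dense rank 2.
The 3 values of 481 share dense rank 3.
Control values → pooled ranks: 519→1, 513→2, 519→1, 481→3
Rank sum = 1 + 2 + 1 + 3 = 7

7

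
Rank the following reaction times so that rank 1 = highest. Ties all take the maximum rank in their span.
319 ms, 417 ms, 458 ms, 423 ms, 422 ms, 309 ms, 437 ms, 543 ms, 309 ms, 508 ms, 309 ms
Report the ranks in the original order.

Sorted (descending): 543, 508, 458, 437, 423, 422, 417, 319, 309, 309, 309
The 3 values of 309 occupy positions 9–11 → each gets rank 11.

8, 7, 3, 5, 6, 11, 4, 1, 11, 2, 11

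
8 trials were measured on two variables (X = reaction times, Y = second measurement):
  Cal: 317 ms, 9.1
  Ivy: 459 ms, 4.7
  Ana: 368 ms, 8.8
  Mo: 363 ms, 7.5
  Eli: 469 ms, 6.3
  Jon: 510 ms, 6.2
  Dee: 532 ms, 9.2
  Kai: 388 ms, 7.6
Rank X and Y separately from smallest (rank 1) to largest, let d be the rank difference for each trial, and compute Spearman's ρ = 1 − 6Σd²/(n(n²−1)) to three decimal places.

-0.190

Ranks of variable 1: 1, 5, 3, 2, 6, 7, 8, 4
Ranks of variable 2: 7, 1, 6, 4, 3, 2, 8, 5
d = r₁ − r₂: -6, 4, -3, -2, 3, 5, 0, -1
d²: 36, 16, 9, 4, 9, 25, 0, 1; Σd² = 100
ρ = 1 − 6·100/(8·63) = 1 − 600/504 = -0.190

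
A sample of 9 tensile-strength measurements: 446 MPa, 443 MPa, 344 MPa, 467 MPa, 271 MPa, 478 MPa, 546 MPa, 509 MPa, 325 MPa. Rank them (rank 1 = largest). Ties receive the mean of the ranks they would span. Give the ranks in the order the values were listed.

Sorted (descending): 546, 509, 478, 467, 446, 443, 344, 325, 271
No ties — each value takes its position as its rank.

5, 6, 7, 4, 9, 3, 1, 2, 8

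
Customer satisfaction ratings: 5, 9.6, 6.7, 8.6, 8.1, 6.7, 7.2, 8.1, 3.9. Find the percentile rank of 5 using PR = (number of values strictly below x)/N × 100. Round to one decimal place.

N = 9.
Strictly below 5: 1. Equal to 5: 1.
PR = 1/9 × 100 = 11.1

11.1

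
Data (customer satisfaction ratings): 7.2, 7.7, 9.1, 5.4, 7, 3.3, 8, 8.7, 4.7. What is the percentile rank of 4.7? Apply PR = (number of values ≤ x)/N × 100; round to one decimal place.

22.2

N = 9.
Strictly below 4.7: 1. Equal to 4.7: 1.
PR = 2/9 × 100 = 22.2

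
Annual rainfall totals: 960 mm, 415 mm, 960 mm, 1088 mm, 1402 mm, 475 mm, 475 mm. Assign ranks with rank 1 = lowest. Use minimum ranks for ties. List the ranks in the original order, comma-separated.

4, 1, 4, 6, 7, 2, 2

Sorted (ascending): 415, 475, 475, 960, 960, 1088, 1402
The 2 values of 475 occupy positions 2–3 → each gets rank 2.
The 2 values of 960 occupy positions 4–5 → each gets rank 4.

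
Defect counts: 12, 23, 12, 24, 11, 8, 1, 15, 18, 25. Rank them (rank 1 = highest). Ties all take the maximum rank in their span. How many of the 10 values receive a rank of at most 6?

5

Sorted (descending): 25, 24, 23, 18, 15, 12, 12, 11, 8, 1
The 2 values of 12 occupy positions 6–7 → each gets rank 7.
Ranks ≤ 6: {1, 2, 3, 4, 5} → 5 values.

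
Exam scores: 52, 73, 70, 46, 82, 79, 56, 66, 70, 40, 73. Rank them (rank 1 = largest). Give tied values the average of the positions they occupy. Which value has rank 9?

Sorted (descending): 82, 79, 73, 73, 70, 70, 66, 56, 52, 46, 40
The 2 values of 73 occupy positions 3–4 → average rank (3+4)/2 = 3.5.
The 2 values of 70 occupy positions 5–6 → average rank (5+6)/2 = 5.5.
Rank 9 → value 52.

52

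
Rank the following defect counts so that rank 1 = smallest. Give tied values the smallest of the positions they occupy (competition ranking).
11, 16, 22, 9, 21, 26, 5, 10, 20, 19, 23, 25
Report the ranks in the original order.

4, 5, 9, 2, 8, 12, 1, 3, 7, 6, 10, 11

Sorted (ascending): 5, 9, 10, 11, 16, 19, 20, 21, 22, 23, 25, 26
No ties — each value takes its position as its rank.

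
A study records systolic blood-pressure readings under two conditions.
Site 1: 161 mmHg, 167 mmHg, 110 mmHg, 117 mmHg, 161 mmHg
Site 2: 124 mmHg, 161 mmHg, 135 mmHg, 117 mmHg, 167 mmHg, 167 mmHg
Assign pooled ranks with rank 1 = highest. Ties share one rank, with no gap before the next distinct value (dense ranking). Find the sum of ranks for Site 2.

Sorted (descending): 167, 167, 167, 161, 161, 161, 135, 124, 117, 117, 110
The 3 values of 167 share dense rank 1.
The 3 values of 161 share dense rank 2.
The 2 values of 117 share dense rank 5.
Remaining distinct values take the next consecutive integers.
Site 2 values → pooled ranks: 124→4, 161→2, 135→3, 117→5, 167→1, 167→1
Rank sum = 4 + 2 + 3 + 5 + 1 + 1 = 16

16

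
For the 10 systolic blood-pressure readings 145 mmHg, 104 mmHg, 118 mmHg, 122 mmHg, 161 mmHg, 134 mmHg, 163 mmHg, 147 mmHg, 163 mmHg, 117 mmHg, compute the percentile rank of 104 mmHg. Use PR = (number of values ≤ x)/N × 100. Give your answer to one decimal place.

10.0

N = 10.
Strictly below 104: 0. Equal to 104: 1.
PR = 1/10 × 100 = 10.0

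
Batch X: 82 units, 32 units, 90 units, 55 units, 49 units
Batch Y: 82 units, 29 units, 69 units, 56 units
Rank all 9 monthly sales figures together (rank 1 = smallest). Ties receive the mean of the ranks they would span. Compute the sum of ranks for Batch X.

Sorted (ascending): 29, 32, 49, 55, 56, 69, 82, 82, 90
The 2 values of 82 occupy positions 7–8 → average rank (7+8)/2 = 7.5.
Batch X values → pooled ranks: 82→7.5, 32→2, 90→9, 55→4, 49→3
Rank sum = 7.5 + 2 + 9 + 4 + 3 = 25.5

25.5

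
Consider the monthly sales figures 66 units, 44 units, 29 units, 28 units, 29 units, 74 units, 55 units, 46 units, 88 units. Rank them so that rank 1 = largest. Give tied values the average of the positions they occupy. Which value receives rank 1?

Sorted (descending): 88, 74, 66, 55, 46, 44, 29, 29, 28
The 2 values of 29 occupy positions 7–8 → average rank (7+8)/2 = 7.5.
Rank 1 → value 88.

88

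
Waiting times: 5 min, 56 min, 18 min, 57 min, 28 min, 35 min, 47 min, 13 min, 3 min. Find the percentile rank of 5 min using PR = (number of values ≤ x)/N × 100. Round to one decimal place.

N = 9.
Strictly below 5: 1. Equal to 5: 1.
PR = 2/9 × 100 = 22.2

22.2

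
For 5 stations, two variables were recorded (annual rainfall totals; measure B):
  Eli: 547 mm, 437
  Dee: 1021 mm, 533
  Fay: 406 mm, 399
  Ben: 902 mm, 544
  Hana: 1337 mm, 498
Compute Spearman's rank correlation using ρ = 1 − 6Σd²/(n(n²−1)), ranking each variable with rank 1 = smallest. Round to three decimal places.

Ranks of variable 1: 2, 4, 1, 3, 5
Ranks of variable 2: 2, 4, 1, 5, 3
d = r₁ − r₂: 0, 0, 0, -2, 2
d²: 0, 0, 0, 4, 4; Σd² = 8
ρ = 1 − 6·8/(5·24) = 1 − 48/120 = 0.600

0.600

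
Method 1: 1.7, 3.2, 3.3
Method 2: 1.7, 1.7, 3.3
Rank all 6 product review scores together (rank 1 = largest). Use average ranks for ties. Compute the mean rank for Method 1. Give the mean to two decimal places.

3.17

Sorted (descending): 3.3, 3.3, 3.2, 1.7, 1.7, 1.7
The 2 values of 3.3 occupy positions 1–2 → average rank (1+2)/2 = 1.5.
The 3 values of 1.7 occupy positions 4–6 → average rank 5.
Method 1 values → pooled ranks: 1.7→5, 3.2→3, 3.3→1.5
Mean rank = (5 + 3 + 1.5) / 3 = 3.17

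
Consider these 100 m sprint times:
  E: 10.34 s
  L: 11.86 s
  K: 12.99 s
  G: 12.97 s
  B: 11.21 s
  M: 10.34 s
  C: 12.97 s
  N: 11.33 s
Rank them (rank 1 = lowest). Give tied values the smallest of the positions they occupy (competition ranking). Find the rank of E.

1

Sorted (ascending): 10.34, 10.34, 11.21, 11.33, 11.86, 12.97, 12.97, 12.99
The 2 values of 10.34 occupy positions 1–2 → each gets rank 1.
The 2 values of 12.97 occupy positions 6–7 → each gets rank 6.
E has value 10.34 s → rank 1.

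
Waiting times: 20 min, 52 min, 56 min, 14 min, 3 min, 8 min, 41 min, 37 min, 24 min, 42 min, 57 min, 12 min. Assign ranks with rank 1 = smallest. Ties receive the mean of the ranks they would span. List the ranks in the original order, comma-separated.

Sorted (ascending): 3, 8, 12, 14, 20, 24, 37, 41, 42, 52, 56, 57
No ties — each value takes its position as its rank.

5, 10, 11, 4, 1, 2, 8, 7, 6, 9, 12, 3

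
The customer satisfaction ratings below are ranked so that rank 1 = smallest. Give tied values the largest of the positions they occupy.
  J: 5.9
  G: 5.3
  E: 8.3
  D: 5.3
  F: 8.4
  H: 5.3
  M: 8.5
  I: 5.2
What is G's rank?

Sorted (ascending): 5.2, 5.3, 5.3, 5.3, 5.9, 8.3, 8.4, 8.5
The 3 values of 5.3 occupy positions 2–4 → each gets rank 4.
G has value 5.3 → rank 4.

4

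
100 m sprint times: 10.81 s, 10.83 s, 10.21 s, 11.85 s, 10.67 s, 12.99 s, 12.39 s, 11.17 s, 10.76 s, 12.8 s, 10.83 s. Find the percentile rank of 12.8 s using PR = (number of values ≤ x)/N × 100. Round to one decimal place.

N = 11.
Strictly below 12.8: 9. Equal to 12.8: 1.
PR = 10/11 × 100 = 90.9

90.9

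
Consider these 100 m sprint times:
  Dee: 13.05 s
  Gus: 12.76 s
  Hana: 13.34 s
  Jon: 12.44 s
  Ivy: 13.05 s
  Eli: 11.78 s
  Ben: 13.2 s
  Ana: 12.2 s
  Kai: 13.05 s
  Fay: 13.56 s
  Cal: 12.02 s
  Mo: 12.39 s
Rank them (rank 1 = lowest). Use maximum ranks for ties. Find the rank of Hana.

11

Sorted (ascending): 11.78, 12.02, 12.2, 12.39, 12.44, 12.76, 13.05, 13.05, 13.05, 13.2, 13.34, 13.56
The 3 values of 13.05 occupy positions 7–9 → each gets rank 9.
Hana has value 13.34 s → rank 11.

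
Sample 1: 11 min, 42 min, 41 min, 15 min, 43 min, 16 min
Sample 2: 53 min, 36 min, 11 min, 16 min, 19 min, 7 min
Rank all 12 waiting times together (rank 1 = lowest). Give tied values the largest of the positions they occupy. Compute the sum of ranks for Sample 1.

Sorted (ascending): 7, 11, 11, 15, 16, 16, 19, 36, 41, 42, 43, 53
The 2 values of 11 occupy positions 2–3 → each gets rank 3.
The 2 values of 16 occupy positions 5–6 → each gets rank 6.
Sample 1 values → pooled ranks: 11→3, 42→10, 41→9, 15→4, 43→11, 16→6
Rank sum = 3 + 10 + 9 + 4 + 11 + 6 = 43

43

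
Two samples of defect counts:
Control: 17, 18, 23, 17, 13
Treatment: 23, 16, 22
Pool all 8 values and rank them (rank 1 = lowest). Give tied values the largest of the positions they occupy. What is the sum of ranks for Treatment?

16

Sorted (ascending): 13, 16, 17, 17, 18, 22, 23, 23
The 2 values of 17 occupy positions 3–4 → each gets rank 4.
The 2 values of 23 occupy positions 7–8 → each gets rank 8.
Treatment values → pooled ranks: 23→8, 16→2, 22→6
Rank sum = 8 + 2 + 6 = 16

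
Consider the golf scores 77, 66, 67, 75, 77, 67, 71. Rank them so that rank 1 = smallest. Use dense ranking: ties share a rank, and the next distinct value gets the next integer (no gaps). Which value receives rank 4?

Sorted (ascending): 66, 67, 67, 71, 75, 77, 77
The 2 values of 67 share dense rank 2.
The 2 values of 77 share dense rank 5.
Remaining distinct values take the next consecutive integers.
Rank 4 → value 75.

75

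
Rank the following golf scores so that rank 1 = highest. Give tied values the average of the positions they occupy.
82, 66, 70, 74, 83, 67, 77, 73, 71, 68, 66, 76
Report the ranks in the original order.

Sorted (descending): 83, 82, 77, 76, 74, 73, 71, 70, 68, 67, 66, 66
The 2 values of 66 occupy positions 11–12 → average rank (11+12)/2 = 11.5.

2, 11.5, 8, 5, 1, 10, 3, 6, 7, 9, 11.5, 4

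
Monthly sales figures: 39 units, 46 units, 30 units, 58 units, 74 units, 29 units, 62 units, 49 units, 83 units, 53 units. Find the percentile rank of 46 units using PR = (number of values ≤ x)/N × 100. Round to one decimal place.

N = 10.
Strictly below 46: 3. Equal to 46: 1.
PR = 4/10 × 100 = 40.0

40.0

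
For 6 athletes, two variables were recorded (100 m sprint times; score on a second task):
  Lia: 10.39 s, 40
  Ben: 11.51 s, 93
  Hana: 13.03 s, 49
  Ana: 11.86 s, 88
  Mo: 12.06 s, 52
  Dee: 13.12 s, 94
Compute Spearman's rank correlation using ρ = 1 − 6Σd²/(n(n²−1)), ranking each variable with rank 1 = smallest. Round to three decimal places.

0.429

Ranks of variable 1: 1, 2, 5, 3, 4, 6
Ranks of variable 2: 1, 5, 2, 4, 3, 6
d = r₁ − r₂: 0, -3, 3, -1, 1, 0
d²: 0, 9, 9, 1, 1, 0; Σd² = 20
ρ = 1 − 6·20/(6·35) = 1 − 120/210 = 0.429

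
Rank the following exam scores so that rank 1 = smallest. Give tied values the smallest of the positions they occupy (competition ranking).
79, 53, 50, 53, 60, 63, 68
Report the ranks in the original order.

7, 2, 1, 2, 4, 5, 6

Sorted (ascending): 50, 53, 53, 60, 63, 68, 79
The 2 values of 53 occupy positions 2–3 → each gets rank 2.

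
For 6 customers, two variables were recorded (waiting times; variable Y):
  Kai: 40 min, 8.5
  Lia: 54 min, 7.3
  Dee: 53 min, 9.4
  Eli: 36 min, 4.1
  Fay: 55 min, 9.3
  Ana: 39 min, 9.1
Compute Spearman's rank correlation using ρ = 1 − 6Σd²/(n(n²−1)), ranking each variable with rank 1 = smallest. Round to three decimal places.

Ranks of variable 1: 3, 5, 4, 1, 6, 2
Ranks of variable 2: 3, 2, 6, 1, 5, 4
d = r₁ − r₂: 0, 3, -2, 0, 1, -2
d²: 0, 9, 4, 0, 1, 4; Σd² = 18
ρ = 1 − 6·18/(6·35) = 1 − 108/210 = 0.486

0.486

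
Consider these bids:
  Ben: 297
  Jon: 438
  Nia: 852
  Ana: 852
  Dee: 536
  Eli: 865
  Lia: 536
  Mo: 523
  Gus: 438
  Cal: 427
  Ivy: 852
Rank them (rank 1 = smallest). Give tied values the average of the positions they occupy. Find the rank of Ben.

1

Sorted (ascending): 297, 427, 438, 438, 523, 536, 536, 852, 852, 852, 865
The 2 values of 438 occupy positions 3–4 → average rank (3+4)/2 = 3.5.
The 2 values of 536 occupy positions 6–7 → average rank (6+7)/2 = 6.5.
The 3 values of 852 occupy positions 8–10 → average rank 9.
Ben has value 297 → rank 1.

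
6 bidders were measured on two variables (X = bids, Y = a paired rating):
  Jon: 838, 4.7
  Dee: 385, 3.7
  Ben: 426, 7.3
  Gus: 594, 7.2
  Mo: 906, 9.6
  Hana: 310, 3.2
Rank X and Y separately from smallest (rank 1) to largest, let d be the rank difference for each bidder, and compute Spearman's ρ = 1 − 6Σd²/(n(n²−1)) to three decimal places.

0.771

Ranks of variable 1: 5, 2, 3, 4, 6, 1
Ranks of variable 2: 3, 2, 5, 4, 6, 1
d = r₁ − r₂: 2, 0, -2, 0, 0, 0
d²: 4, 0, 4, 0, 0, 0; Σd² = 8
ρ = 1 − 6·8/(6·35) = 1 − 48/210 = 0.771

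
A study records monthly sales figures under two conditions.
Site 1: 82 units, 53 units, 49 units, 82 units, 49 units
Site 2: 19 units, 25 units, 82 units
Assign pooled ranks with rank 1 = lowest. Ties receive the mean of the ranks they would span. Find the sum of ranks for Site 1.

Sorted (ascending): 19, 25, 49, 49, 53, 82, 82, 82
The 2 values of 49 occupy positions 3–4 → average rank (3+4)/2 = 3.5.
The 3 values of 82 occupy positions 6–8 → average rank 7.
Site 1 values → pooled ranks: 82→7, 53→5, 49→3.5, 82→7, 49→3.5
Rank sum = 7 + 5 + 3.5 + 7 + 3.5 = 26

26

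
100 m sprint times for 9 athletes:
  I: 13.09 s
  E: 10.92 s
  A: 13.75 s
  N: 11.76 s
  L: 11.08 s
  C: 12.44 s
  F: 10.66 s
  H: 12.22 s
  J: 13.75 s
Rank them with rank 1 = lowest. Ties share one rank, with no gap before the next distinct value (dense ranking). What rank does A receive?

8

Sorted (ascending): 10.66, 10.92, 11.08, 11.76, 12.22, 12.44, 13.09, 13.75, 13.75
The 2 values of 13.75 share dense rank 8.
Remaining distinct values take the next consecutive integers.
A has value 13.75 s → rank 8.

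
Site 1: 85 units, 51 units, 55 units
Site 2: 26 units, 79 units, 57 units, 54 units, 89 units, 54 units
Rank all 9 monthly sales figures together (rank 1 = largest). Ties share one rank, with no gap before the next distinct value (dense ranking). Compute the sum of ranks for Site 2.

28

Sorted (descending): 89, 85, 79, 57, 55, 54, 54, 51, 26
The 2 values of 54 share dense rank 6.
Remaining distinct values take the next consecutive integers.
Site 2 values → pooled ranks: 26→8, 79→3, 57→4, 54→6, 89→1, 54→6
Rank sum = 8 + 3 + 4 + 6 + 1 + 6 = 28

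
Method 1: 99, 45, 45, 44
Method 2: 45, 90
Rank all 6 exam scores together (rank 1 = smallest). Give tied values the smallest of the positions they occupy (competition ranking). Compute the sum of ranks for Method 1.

11

Sorted (ascending): 44, 45, 45, 45, 90, 99
The 3 values of 45 occupy positions 2–4 → each gets rank 2.
Method 1 values → pooled ranks: 99→6, 45→2, 45→2, 44→1
Rank sum = 6 + 2 + 2 + 1 = 11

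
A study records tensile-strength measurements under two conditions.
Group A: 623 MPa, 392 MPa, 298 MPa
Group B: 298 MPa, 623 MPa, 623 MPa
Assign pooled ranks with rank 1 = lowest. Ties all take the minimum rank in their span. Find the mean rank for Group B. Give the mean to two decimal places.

3.00

Sorted (ascending): 298, 298, 392, 623, 623, 623
The 2 values of 298 occupy positions 1–2 → each gets rank 1.
The 3 values of 623 occupy positions 4–6 → each gets rank 4.
Group B values → pooled ranks: 298→1, 623→4, 623→4
Mean rank = (1 + 4 + 4) / 3 = 3.00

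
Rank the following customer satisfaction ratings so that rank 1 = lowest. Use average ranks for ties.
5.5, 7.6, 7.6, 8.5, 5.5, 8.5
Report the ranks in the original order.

1.5, 3.5, 3.5, 5.5, 1.5, 5.5

Sorted (ascending): 5.5, 5.5, 7.6, 7.6, 8.5, 8.5
The 2 values of 5.5 occupy positions 1–2 → average rank (1+2)/2 = 1.5.
The 2 values of 7.6 occupy positions 3–4 → average rank (3+4)/2 = 3.5.
The 2 values of 8.5 occupy positions 5–6 → average rank (5+6)/2 = 5.5.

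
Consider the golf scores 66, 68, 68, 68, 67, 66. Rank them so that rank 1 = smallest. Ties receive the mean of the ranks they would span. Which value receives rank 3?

67

Sorted (ascending): 66, 66, 67, 68, 68, 68
The 2 values of 66 occupy positions 1–2 → average rank (1+2)/2 = 1.5.
The 3 values of 68 occupy positions 4–6 → average rank 5.
Rank 3 → value 67.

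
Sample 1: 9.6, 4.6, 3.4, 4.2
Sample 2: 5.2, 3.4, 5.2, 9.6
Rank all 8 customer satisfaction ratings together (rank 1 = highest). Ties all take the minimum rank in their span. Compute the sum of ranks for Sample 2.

Sorted (descending): 9.6, 9.6, 5.2, 5.2, 4.6, 4.2, 3.4, 3.4
The 2 values of 9.6 occupy positions 1–2 → each gets rank 1.
The 2 values of 5.2 occupy positions 3–4 → each gets rank 3.
The 2 values of 3.4 occupy positions 7–8 → each gets rank 7.
Sample 2 values → pooled ranks: 5.2→3, 3.4→7, 5.2→3, 9.6→1
Rank sum = 3 + 7 + 3 + 1 = 14

14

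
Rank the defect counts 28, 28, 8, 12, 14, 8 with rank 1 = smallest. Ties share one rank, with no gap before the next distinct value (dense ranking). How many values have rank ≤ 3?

4

Sorted (ascending): 8, 8, 12, 14, 28, 28
The 2 values of 8 share dense rank 1.
The 2 values of 28 share dense rank 4.
Remaining distinct values take the next consecutive integers.
Ranks ≤ 3: {1, 1, 2, 3} → 4 values.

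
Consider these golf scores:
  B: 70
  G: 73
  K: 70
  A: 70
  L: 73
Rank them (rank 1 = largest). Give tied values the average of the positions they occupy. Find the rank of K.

4

Sorted (descending): 73, 73, 70, 70, 70
The 2 values of 73 occupy positions 1–2 → average rank (1+2)/2 = 1.5.
The 3 values of 70 occupy positions 3–5 → average rank 4.
K has value 70 → rank 4.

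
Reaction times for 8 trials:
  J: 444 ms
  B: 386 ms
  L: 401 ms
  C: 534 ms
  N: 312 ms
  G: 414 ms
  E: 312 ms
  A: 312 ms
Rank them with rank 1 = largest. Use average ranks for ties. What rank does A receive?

Sorted (descending): 534, 444, 414, 401, 386, 312, 312, 312
The 3 values of 312 occupy positions 6–8 → average rank 7.
A has value 312 ms → rank 7.

7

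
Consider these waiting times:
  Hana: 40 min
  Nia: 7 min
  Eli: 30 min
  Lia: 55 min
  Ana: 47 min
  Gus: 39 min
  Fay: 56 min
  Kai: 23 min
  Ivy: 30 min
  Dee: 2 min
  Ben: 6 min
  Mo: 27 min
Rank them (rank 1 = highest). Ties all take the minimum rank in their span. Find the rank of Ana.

3

Sorted (descending): 56, 55, 47, 40, 39, 30, 30, 27, 23, 7, 6, 2
The 2 values of 30 occupy positions 6–7 → each gets rank 6.
Ana has value 47 min → rank 3.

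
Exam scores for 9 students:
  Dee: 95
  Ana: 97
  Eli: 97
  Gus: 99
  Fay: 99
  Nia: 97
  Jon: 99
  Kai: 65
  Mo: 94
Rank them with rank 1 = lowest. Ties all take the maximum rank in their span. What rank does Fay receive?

Sorted (ascending): 65, 94, 95, 97, 97, 97, 99, 99, 99
The 3 values of 97 occupy positions 4–6 → each gets rank 6.
The 3 values of 99 occupy positions 7–9 → each gets rank 9.
Fay has value 99 → rank 9.

9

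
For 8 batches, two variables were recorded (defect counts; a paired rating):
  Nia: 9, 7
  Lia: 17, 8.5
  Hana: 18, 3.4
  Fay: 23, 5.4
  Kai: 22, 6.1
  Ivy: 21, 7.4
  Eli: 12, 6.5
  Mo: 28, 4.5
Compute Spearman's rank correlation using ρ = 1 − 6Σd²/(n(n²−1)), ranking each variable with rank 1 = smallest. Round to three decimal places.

-0.524

Ranks of variable 1: 1, 3, 4, 7, 6, 5, 2, 8
Ranks of variable 2: 6, 8, 1, 3, 4, 7, 5, 2
d = r₁ − r₂: -5, -5, 3, 4, 2, -2, -3, 6
d²: 25, 25, 9, 16, 4, 4, 9, 36; Σd² = 128
ρ = 1 − 6·128/(8·63) = 1 − 768/504 = -0.524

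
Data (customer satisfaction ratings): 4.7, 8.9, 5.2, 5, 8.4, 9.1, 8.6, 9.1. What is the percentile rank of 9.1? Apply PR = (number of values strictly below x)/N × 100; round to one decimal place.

N = 8.
Strictly below 9.1: 6. Equal to 9.1: 2.
PR = 6/8 × 100 = 75.0

75.0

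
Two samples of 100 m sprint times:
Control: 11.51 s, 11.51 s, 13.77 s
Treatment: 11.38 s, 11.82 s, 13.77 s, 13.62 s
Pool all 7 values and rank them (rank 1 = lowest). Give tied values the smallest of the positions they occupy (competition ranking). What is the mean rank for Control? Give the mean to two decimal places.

Sorted (ascending): 11.38, 11.51, 11.51, 11.82, 13.62, 13.77, 13.77
The 2 values of 11.51 occupy positions 2–3 → each gets rank 2.
The 2 values of 13.77 occupy positions 6–7 → each gets rank 6.
Control values → pooled ranks: 11.51→2, 11.51→2, 13.77→6
Mean rank = (2 + 2 + 6) / 3 = 3.33

3.33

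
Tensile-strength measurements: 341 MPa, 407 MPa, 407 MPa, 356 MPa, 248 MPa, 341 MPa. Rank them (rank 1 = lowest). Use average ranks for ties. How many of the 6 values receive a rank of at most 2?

Sorted (ascending): 248, 341, 341, 356, 407, 407
The 2 values of 341 occupy positions 2–3 → average rank (2+3)/2 = 2.5.
The 2 values of 407 occupy positions 5–6 → average rank (5+6)/2 = 5.5.
Ranks ≤ 2: {1} → 1 value.

1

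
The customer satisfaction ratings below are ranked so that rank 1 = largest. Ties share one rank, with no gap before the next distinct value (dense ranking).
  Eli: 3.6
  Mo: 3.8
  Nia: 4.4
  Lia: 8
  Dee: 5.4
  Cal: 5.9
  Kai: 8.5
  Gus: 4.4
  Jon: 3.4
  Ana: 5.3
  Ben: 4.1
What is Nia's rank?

6

Sorted (descending): 8.5, 8, 5.9, 5.4, 5.3, 4.4, 4.4, 4.1, 3.8, 3.6, 3.4
The 2 values of 4.4 share dense rank 6.
Remaining distinct values take the next consecutive integers.
Nia has value 4.4 → rank 6.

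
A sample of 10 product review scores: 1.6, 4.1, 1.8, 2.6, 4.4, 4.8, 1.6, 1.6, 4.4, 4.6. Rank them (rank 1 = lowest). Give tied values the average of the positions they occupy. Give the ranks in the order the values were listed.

Sorted (ascending): 1.6, 1.6, 1.6, 1.8, 2.6, 4.1, 4.4, 4.4, 4.6, 4.8
The 3 values of 1.6 occupy positions 1–3 → average rank 2.
The 2 values of 4.4 occupy positions 7–8 → average rank (7+8)/2 = 7.5.

2, 6, 4, 5, 7.5, 10, 2, 2, 7.5, 9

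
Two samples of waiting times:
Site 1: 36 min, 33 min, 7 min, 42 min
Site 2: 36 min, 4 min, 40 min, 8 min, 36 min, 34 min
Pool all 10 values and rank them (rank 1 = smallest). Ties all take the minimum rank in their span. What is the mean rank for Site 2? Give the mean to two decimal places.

5.00

Sorted (ascending): 4, 7, 8, 33, 34, 36, 36, 36, 40, 42
The 3 values of 36 occupy positions 6–8 → each gets rank 6.
Site 2 values → pooled ranks: 36→6, 4→1, 40→9, 8→3, 36→6, 34→5
Mean rank = (6 + 1 + 9 + 3 + 6 + 5) / 6 = 5.00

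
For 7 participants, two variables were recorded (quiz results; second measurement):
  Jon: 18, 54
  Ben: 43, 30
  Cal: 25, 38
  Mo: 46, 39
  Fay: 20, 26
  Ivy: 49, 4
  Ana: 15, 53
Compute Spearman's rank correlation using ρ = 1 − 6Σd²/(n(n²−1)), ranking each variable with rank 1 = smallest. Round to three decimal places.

-0.643

Ranks of variable 1: 2, 5, 4, 6, 3, 7, 1
Ranks of variable 2: 7, 3, 4, 5, 2, 1, 6
d = r₁ − r₂: -5, 2, 0, 1, 1, 6, -5
d²: 25, 4, 0, 1, 1, 36, 25; Σd² = 92
ρ = 1 − 6·92/(7·48) = 1 − 552/336 = -0.643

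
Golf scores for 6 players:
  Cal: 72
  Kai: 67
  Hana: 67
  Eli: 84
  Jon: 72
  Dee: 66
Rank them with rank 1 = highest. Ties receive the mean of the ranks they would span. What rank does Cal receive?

2.5

Sorted (descending): 84, 72, 72, 67, 67, 66
The 2 values of 72 occupy positions 2–3 → average rank (2+3)/2 = 2.5.
The 2 values of 67 occupy positions 4–5 → average rank (4+5)/2 = 4.5.
Cal has value 72 → rank 2.5.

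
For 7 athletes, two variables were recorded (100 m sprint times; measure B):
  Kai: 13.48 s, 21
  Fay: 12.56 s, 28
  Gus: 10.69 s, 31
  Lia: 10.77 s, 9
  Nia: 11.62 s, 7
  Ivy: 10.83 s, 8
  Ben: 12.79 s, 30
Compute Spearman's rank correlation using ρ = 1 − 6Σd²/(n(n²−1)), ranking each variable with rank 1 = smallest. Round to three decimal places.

Ranks of variable 1: 7, 5, 1, 2, 4, 3, 6
Ranks of variable 2: 4, 5, 7, 3, 1, 2, 6
d = r₁ − r₂: 3, 0, -6, -1, 3, 1, 0
d²: 9, 0, 36, 1, 9, 1, 0; Σd² = 56
ρ = 1 − 6·56/(7·48) = 1 − 336/336 = 0.000

0.000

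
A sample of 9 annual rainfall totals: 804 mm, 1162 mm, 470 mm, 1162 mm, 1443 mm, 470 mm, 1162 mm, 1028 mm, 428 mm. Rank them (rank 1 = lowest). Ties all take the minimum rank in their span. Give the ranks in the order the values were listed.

4, 6, 2, 6, 9, 2, 6, 5, 1

Sorted (ascending): 428, 470, 470, 804, 1028, 1162, 1162, 1162, 1443
The 2 values of 470 occupy positions 2–3 → each gets rank 2.
The 3 values of 1162 occupy positions 6–8 → each gets rank 6.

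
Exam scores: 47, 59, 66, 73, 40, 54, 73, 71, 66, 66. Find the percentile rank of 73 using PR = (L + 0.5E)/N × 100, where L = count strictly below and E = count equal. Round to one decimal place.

N = 10.
Strictly below 73: 8. Equal to 73: 2.
PR = (8 + 0.5·2)/10 × 100 = 90.0

90.0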